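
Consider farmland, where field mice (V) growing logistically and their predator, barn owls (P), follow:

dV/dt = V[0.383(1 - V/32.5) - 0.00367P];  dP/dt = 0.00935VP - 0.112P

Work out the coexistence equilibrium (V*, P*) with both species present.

From dP/dt = 0 with P > 0: 0.00935V* = 0.112, so V* = 12.
Substitute into dV/dt = 0: 0.383(1 - 12/32.5) = 0.00367P*.
The bracket is 0.631, giving P* = 0.242/0.00367 = 65.9.

V* ≈ 12, P* ≈ 65.9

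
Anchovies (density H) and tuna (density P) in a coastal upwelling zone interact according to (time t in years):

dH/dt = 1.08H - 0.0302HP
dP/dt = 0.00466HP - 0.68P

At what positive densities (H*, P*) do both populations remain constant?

Set dP/dt = 0 with P > 0: 0.00466H - 0.68 = 0, so H* = 0.68/0.00466 = 146.
Set dH/dt = 0 with H > 0: 1.08 - 0.0302P = 0, so P* = 1.08/0.0302 = 35.8.

H* ≈ 146, P* ≈ 35.8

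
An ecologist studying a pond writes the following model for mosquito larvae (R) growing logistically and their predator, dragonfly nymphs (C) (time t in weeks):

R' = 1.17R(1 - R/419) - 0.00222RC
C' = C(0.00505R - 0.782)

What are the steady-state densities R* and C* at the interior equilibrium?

From dC/dt = 0 with C > 0: 0.00505R* = 0.782, so R* = 155.
Substitute into dR/dt = 0: 1.17(1 - 155/419) = 0.00222C*.
The bracket is 0.63, giving C* = 0.738/0.00222 = 332.

R* ≈ 155, C* ≈ 332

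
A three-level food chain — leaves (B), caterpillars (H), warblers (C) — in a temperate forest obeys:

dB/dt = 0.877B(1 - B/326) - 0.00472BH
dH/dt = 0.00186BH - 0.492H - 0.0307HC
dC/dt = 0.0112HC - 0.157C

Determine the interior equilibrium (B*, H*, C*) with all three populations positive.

From dC/dt = 0: 0.0112H* = 0.157, so H* = 14.
From dB/dt = 0: 0.877(1 - B*/326) = 0.00472·14, giving B* = 326·(1 - 0.0754) = 301.
From dH/dt = 0: 0.00186·301 - 0.492 = 0.0307C*, so C* = 0.0686/0.0307 = 2.23.

B* ≈ 301, H* ≈ 14, C* ≈ 2.23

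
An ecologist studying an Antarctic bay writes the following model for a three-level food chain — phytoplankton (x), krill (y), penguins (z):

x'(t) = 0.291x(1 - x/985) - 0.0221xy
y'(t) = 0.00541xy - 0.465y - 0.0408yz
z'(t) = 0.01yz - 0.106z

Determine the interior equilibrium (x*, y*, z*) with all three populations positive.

From dz/dt = 0: 0.01y* = 0.106, so y* = 10.6.
From dx/dt = 0: 0.291(1 - x*/985) = 0.0221·10.6, giving x* = 985·(1 - 0.805) = 192.
From dy/dt = 0: 0.00541·192 - 0.465 = 0.0408z*, so z* = 0.574/0.0408 = 14.1.

x* ≈ 192, y* ≈ 10.6, z* ≈ 14.1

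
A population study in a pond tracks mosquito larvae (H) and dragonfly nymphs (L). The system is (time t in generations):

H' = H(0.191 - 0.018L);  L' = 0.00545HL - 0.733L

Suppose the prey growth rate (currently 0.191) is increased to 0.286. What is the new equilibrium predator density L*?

At the interior fixed point, setting dH/dt = 0 with H > 0 fixes L* = (prey growth rate)/(HL coefficient) — independent of the other coefficients.
With the change, L* = 0.286/0.018 = 15.9; it rises from 10.6.

L* ≈ 15.9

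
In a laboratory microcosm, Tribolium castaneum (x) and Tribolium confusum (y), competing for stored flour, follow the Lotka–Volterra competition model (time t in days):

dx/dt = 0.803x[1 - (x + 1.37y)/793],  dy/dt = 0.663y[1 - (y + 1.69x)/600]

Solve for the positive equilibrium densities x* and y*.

x* ≈ 22, y* ≈ 563

Setting both brackets to zero gives the nullclines x + 1.37y = 793 and 1.69x + y = 600.
Substituting y = 600 - 1.69x into the first: x(1 - 1.37·1.69) = 793 - 1.37·600.
So x* = -29/-1.32 = 22, and then y* = 600 - 1.69·22 = 563.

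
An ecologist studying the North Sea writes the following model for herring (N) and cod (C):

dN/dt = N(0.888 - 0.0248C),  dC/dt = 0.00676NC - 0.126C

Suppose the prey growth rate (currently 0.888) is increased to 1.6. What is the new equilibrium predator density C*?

At the interior fixed point, setting dN/dt = 0 with N > 0 fixes C* = (prey growth rate)/(NC coefficient) — independent of the other coefficients.
With the change, C* = 1.6/0.0248 = 64.5; it rises from 35.8.

C* ≈ 64.5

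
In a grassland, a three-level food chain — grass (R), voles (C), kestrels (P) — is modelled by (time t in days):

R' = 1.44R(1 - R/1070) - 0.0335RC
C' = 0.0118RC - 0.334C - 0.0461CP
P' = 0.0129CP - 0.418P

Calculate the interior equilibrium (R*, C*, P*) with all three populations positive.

From dP/dt = 0: 0.0129C* = 0.418, so C* = 32.4.
From dR/dt = 0: 1.44(1 - R*/1070) = 0.0335·32.4, giving R* = 1070·(1 - 0.754) = 263.
From dC/dt = 0: 0.0118·263 - 0.334 = 0.0461P*, so P* = 2.77/0.0461 = 60.2.

R* ≈ 263, C* ≈ 32.4, P* ≈ 60.2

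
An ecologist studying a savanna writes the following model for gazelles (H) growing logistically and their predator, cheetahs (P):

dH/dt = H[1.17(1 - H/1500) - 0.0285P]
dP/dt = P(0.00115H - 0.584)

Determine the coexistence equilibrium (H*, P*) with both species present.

From dP/dt = 0 with P > 0: 0.00115H* = 0.584, so H* = 508.
Substitute into dH/dt = 0: 1.17(1 - 508/1500) = 0.0285P*.
The bracket is 0.661, giving P* = 0.774/0.0285 = 27.2.

H* ≈ 508, P* ≈ 27.2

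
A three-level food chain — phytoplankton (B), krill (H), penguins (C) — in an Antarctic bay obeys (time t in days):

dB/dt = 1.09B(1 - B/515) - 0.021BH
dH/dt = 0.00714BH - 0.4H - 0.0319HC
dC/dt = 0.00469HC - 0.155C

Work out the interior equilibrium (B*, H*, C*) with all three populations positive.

B* ≈ 187, H* ≈ 33, C* ≈ 29.3

From dC/dt = 0: 0.00469H* = 0.155, so H* = 33.
From dB/dt = 0: 1.09(1 - B*/515) = 0.021·33, giving B* = 515·(1 - 0.637) = 187.
From dH/dt = 0: 0.00714·187 - 0.4 = 0.0319C*, so C* = 0.936/0.0319 = 29.3.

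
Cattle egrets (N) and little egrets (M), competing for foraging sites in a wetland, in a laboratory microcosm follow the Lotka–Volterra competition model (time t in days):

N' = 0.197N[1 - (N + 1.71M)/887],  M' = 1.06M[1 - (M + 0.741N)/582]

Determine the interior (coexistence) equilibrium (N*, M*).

N* ≈ 405, M* ≈ 282

Setting both brackets to zero gives the nullclines N + 1.71M = 887 and 0.741N + M = 582.
Substituting M = 582 - 0.741N into the first: N(1 - 1.71·0.741) = 887 - 1.71·582.
So N* = -108/-0.267 = 405, and then M* = 582 - 0.741·405 = 282.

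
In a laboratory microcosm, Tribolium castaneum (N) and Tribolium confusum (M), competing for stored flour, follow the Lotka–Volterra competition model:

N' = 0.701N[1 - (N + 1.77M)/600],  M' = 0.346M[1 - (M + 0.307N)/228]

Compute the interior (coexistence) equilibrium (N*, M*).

N* ≈ 430, M* ≈ 95.9

Setting both brackets to zero gives the nullclines N + 1.77M = 600 and 0.307N + M = 228.
Substituting M = 228 - 0.307N into the first: N(1 - 1.77·0.307) = 600 - 1.77·228.
So N* = 196/0.457 = 430, and then M* = 228 - 0.307·430 = 95.9.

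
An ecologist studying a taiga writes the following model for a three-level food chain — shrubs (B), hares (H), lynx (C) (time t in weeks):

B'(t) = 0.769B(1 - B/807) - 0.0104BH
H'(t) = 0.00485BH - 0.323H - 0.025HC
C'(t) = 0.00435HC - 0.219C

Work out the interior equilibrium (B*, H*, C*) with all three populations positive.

From dC/dt = 0: 0.00435H* = 0.219, so H* = 50.3.
From dB/dt = 0: 0.769(1 - B*/807) = 0.0104·50.3, giving B* = 807·(1 - 0.681) = 258.
From dH/dt = 0: 0.00485·258 - 0.323 = 0.025C*, so C* = 0.926/0.025 = 37.

B* ≈ 258, H* ≈ 50.3, C* ≈ 37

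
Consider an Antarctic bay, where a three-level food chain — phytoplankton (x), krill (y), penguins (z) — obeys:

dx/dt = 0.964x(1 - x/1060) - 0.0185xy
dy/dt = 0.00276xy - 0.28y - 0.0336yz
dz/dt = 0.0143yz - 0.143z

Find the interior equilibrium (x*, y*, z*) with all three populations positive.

x* ≈ 857, y* ≈ 10, z* ≈ 62

From dz/dt = 0: 0.0143y* = 0.143, so y* = 10.
From dx/dt = 0: 0.964(1 - x*/1060) = 0.0185·10, giving x* = 1060·(1 - 0.192) = 857.
From dy/dt = 0: 0.00276·857 - 0.28 = 0.0336z*, so z* = 2.08/0.0336 = 62.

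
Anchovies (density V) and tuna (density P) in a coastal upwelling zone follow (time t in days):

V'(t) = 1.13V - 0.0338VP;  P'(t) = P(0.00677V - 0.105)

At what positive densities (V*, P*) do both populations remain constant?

Set dP/dt = 0 with P > 0: 0.00677V - 0.105 = 0, so V* = 0.105/0.00677 = 15.5.
Set dV/dt = 0 with V > 0: 1.13 - 0.0338P = 0, so P* = 1.13/0.0338 = 33.4.

V* ≈ 15.5, P* ≈ 33.4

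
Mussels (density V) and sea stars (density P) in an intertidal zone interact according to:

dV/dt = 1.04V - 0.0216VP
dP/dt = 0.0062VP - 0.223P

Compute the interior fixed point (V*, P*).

Set dP/dt = 0 with P > 0: 0.0062V - 0.223 = 0, so V* = 0.223/0.0062 = 36.
Set dV/dt = 0 with V > 0: 1.04 - 0.0216P = 0, so P* = 1.04/0.0216 = 48.1.

V* ≈ 36, P* ≈ 48.1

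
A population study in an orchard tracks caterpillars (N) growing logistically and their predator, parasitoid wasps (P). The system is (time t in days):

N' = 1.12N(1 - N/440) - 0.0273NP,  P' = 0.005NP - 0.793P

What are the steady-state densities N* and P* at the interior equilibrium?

From dP/dt = 0 with P > 0: 0.005N* = 0.793, so N* = 159.
Substitute into dN/dt = 0: 1.12(1 - 159/440) = 0.0273P*.
The bracket is 0.64, giving P* = 0.716/0.0273 = 26.2.

N* ≈ 159, P* ≈ 26.2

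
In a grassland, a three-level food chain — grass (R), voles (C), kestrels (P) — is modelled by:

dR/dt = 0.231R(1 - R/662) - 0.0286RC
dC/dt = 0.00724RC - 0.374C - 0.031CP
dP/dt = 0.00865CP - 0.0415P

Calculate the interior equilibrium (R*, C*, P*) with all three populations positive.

From dP/dt = 0: 0.00865C* = 0.0415, so C* = 4.8.
From dR/dt = 0: 0.231(1 - R*/662) = 0.0286·4.8, giving R* = 662·(1 - 0.594) = 269.
From dC/dt = 0: 0.00724·269 - 0.374 = 0.031P*, so P* = 1.57/0.031 = 50.7.

R* ≈ 269, C* ≈ 4.8, P* ≈ 50.7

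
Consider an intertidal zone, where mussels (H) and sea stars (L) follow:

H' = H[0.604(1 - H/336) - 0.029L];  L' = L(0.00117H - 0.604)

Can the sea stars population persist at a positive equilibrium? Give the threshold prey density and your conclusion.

The predator equation gives dL/dt > 0 only when H > 0.604/0.00117 = 516.
Without the predator, H → K = 336. Since 336 < 516, the predator cannot invade.

Threshold H = 516; K < 516, so no, the predator goes extinct.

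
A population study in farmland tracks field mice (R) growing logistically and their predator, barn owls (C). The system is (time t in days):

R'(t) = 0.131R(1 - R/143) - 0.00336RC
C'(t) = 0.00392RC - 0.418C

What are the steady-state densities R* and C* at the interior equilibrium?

From dC/dt = 0 with C > 0: 0.00392R* = 0.418, so R* = 107.
Substitute into dR/dt = 0: 0.131(1 - 107/143) = 0.00336C*.
The bracket is 0.254, giving C* = 0.0333/0.00336 = 9.92.

R* ≈ 107, C* ≈ 9.92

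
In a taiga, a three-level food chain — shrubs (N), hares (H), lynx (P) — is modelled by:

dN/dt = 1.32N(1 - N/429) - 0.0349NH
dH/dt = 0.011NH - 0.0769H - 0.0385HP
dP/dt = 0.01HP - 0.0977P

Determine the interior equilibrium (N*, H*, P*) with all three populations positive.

From dP/dt = 0: 0.01H* = 0.0977, so H* = 9.77.
From dN/dt = 0: 1.32(1 - N*/429) = 0.0349·9.77, giving N* = 429·(1 - 0.258) = 318.
From dH/dt = 0: 0.011·318 - 0.0769 = 0.0385P*, so P* = 3.42/0.0385 = 88.9.

N* ≈ 318, H* ≈ 9.77, P* ≈ 88.9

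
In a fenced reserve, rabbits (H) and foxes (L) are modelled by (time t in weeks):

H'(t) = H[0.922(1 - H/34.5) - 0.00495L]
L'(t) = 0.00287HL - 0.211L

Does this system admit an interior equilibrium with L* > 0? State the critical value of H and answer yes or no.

The predator equation gives dL/dt > 0 only when H > 0.211/0.00287 = 73.5.
Without the predator, H → K = 34.5. Since 34.5 < 73.5, the predator cannot invade.

Threshold H = 73.5; K < 73.5, so no, the predator goes extinct.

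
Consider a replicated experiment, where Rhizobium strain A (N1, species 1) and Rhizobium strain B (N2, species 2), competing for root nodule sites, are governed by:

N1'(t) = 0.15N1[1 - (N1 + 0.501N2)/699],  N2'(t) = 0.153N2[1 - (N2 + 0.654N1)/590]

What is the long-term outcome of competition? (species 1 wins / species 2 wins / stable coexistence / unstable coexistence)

stable coexistence

Compare the nullcline intercepts: K1/α12 = 699/0.501 = 1400 > K2 = 590; K2/α21 = 590/0.654 = 902 > K1 = 699.
Since both inequalities hold, each species can invade when rare, so the interior equilibrium is stable.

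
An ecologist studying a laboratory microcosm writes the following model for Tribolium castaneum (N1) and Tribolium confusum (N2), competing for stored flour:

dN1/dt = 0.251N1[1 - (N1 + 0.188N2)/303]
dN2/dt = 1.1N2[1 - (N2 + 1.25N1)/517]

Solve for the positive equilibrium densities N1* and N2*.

Setting both brackets to zero gives the nullclines N1 + 0.188N2 = 303 and 1.25N1 + N2 = 517.
Substituting N2 = 517 - 1.25N1 into the first: N1(1 - 0.188·1.25) = 303 - 0.188·517.
So N1* = 206/0.765 = 269, and then N2* = 517 - 1.25·269 = 181.

N1* ≈ 269, N2* ≈ 181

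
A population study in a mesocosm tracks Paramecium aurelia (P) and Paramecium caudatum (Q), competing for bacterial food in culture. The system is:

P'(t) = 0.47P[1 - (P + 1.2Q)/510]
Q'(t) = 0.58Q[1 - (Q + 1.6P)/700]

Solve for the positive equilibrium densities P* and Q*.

Setting both brackets to zero gives the nullclines P + 1.2Q = 510 and 1.6P + Q = 700.
Substituting Q = 700 - 1.6P into the first: P(1 - 1.2·1.6) = 510 - 1.2·700.
So P* = -330/-0.92 = 359, and then Q* = 700 - 1.6·359 = 126.

P* ≈ 359, Q* ≈ 126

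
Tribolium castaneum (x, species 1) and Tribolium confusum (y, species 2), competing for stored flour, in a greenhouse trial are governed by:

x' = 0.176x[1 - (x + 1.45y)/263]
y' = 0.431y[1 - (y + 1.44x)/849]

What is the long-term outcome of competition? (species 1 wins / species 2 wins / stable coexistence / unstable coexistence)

species 2 excludes species 1

Compare the nullcline intercepts: K1/α12 = 263/1.45 = 181 < K2 = 849; K2/α21 = 849/1.44 = 590 > K1 = 263.
Since the inequalities point opposite ways, species 2 can invade but species 1 cannot.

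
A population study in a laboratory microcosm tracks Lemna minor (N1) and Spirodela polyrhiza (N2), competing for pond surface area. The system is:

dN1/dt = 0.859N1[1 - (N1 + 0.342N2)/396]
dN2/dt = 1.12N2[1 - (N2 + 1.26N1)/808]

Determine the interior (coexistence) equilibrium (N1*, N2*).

Setting both brackets to zero gives the nullclines N1 + 0.342N2 = 396 and 1.26N1 + N2 = 808.
Substituting N2 = 808 - 1.26N1 into the first: N1(1 - 0.342·1.26) = 396 - 0.342·808.
So N1* = 120/0.569 = 210, and then N2* = 808 - 1.26·210 = 543.

N1* ≈ 210, N2* ≈ 543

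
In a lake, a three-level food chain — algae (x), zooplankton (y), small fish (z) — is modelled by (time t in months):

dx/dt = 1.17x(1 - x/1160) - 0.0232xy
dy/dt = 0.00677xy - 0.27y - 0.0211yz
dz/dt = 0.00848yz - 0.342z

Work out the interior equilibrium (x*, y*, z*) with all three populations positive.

From dz/dt = 0: 0.00848y* = 0.342, so y* = 40.3.
From dx/dt = 0: 1.17(1 - x*/1160) = 0.0232·40.3, giving x* = 1160·(1 - 0.8) = 232.
From dy/dt = 0: 0.00677·232 - 0.27 = 0.0211z*, so z* = 1.3/0.0211 = 61.7.

x* ≈ 232, y* ≈ 40.3, z* ≈ 61.7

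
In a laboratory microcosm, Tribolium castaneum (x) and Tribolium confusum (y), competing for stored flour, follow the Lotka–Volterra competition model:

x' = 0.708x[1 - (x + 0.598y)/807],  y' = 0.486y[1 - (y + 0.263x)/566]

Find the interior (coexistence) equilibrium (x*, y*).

Setting both brackets to zero gives the nullclines x + 0.598y = 807 and 0.263x + y = 566.
Substituting y = 566 - 0.263x into the first: x(1 - 0.598·0.263) = 807 - 0.598·566.
So x* = 469/0.843 = 556, and then y* = 566 - 0.263·556 = 420.

x* ≈ 556, y* ≈ 420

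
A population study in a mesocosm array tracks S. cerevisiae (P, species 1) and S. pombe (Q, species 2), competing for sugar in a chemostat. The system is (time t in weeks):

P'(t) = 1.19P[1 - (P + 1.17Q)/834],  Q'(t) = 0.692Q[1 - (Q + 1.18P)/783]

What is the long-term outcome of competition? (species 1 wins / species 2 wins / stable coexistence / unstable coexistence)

unstable coexistence (outcome depends on initial conditions)

Compare the nullcline intercepts: K1/α12 = 834/1.17 = 713 < K2 = 783; K2/α21 = 783/1.18 = 664 < K1 = 834.
Since both are reversed, neither can invade when rare; the interior point is a saddle.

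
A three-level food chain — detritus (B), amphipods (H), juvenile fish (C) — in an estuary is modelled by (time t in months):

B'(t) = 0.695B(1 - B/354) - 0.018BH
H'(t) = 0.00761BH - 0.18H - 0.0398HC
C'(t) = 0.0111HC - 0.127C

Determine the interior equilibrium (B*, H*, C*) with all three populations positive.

B* ≈ 249, H* ≈ 11.4, C* ≈ 43.1

From dC/dt = 0: 0.0111H* = 0.127, so H* = 11.4.
From dB/dt = 0: 0.695(1 - B*/354) = 0.018·11.4, giving B* = 354·(1 - 0.296) = 249.
From dH/dt = 0: 0.00761·249 - 0.18 = 0.0398C*, so C* = 1.72/0.0398 = 43.1.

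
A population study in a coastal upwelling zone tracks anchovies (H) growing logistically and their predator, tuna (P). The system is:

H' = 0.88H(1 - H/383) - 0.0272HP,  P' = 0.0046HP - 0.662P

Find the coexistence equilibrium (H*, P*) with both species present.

From dP/dt = 0 with P > 0: 0.0046H* = 0.662, so H* = 144.
Substitute into dH/dt = 0: 0.88(1 - 144/383) = 0.0272P*.
The bracket is 0.624, giving P* = 0.549/0.0272 = 20.2.

H* ≈ 144, P* ≈ 20.2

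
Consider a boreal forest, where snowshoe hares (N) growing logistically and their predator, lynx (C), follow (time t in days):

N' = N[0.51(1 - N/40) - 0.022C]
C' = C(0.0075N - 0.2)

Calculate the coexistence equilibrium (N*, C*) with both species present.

From dC/dt = 0 with C > 0: 0.0075N* = 0.2, so N* = 26.7.
Substitute into dN/dt = 0: 0.51(1 - 26.7/40) = 0.022C*.
The bracket is 0.333, giving C* = 0.17/0.022 = 7.73.

N* ≈ 26.7, C* ≈ 7.73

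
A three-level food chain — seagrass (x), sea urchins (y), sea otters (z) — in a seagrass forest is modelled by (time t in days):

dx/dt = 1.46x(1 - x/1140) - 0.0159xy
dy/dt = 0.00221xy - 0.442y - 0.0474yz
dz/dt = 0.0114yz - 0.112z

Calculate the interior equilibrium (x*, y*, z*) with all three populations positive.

From dz/dt = 0: 0.0114y* = 0.112, so y* = 9.82.
From dx/dt = 0: 1.46(1 - x*/1140) = 0.0159·9.82, giving x* = 1140·(1 - 0.107) = 1020.
From dy/dt = 0: 0.00221·1020 - 0.442 = 0.0474z*, so z* = 1.81/0.0474 = 38.1.

x* ≈ 1020, y* ≈ 9.82, z* ≈ 38.1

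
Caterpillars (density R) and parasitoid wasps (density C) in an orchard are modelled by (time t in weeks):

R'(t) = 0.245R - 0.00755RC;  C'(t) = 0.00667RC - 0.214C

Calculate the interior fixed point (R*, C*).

Set dC/dt = 0 with C > 0: 0.00667R - 0.214 = 0, so R* = 0.214/0.00667 = 32.1.
Set dR/dt = 0 with R > 0: 0.245 - 0.00755C = 0, so C* = 0.245/0.00755 = 32.5.

R* ≈ 32.1, C* ≈ 32.5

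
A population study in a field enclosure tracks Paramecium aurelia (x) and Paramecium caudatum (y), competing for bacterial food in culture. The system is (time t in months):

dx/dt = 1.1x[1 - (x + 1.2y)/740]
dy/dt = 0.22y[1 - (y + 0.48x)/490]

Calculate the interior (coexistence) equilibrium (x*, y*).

Setting both brackets to zero gives the nullclines x + 1.2y = 740 and 0.48x + y = 490.
Substituting y = 490 - 0.48x into the first: x(1 - 1.2·0.48) = 740 - 1.2·490.
So x* = 152/0.424 = 358, and then y* = 490 - 0.48·358 = 318.

x* ≈ 358, y* ≈ 318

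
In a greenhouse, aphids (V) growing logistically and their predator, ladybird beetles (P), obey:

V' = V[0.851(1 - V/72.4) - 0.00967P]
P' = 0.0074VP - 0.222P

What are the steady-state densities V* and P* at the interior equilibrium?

From dP/dt = 0 with P > 0: 0.0074V* = 0.222, so V* = 30.
Substitute into dV/dt = 0: 0.851(1 - 30/72.4) = 0.00967P*.
The bracket is 0.586, giving P* = 0.498/0.00967 = 51.5.

V* ≈ 30, P* ≈ 51.5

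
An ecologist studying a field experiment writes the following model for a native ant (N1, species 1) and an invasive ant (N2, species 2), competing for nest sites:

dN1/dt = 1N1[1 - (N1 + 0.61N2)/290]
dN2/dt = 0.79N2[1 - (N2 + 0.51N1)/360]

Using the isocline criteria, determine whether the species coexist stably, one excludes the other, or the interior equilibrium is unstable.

Compare the nullcline intercepts: K1/α12 = 290/0.61 = 475 > K2 = 360; K2/α21 = 360/0.51 = 706 > K1 = 290.
Since both inequalities hold, each species can invade when rare, so the interior equilibrium is stable.

stable coexistence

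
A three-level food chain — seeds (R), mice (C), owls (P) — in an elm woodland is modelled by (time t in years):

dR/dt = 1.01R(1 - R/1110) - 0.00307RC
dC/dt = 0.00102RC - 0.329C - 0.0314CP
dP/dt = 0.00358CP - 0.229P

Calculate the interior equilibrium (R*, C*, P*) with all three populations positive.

From dP/dt = 0: 0.00358C* = 0.229, so C* = 64.
From dR/dt = 0: 1.01(1 - R*/1110) = 0.00307·64, giving R* = 1110·(1 - 0.194) = 894.
From dC/dt = 0: 0.00102·894 - 0.329 = 0.0314P*, so P* = 0.583/0.0314 = 18.6.

R* ≈ 894, C* ≈ 64, P* ≈ 18.6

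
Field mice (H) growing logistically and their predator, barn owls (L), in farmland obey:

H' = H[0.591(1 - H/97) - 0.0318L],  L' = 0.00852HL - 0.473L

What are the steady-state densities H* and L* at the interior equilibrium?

From dL/dt = 0 with L > 0: 0.00852H* = 0.473, so H* = 55.5.
Substitute into dH/dt = 0: 0.591(1 - 55.5/97) = 0.0318L*.
The bracket is 0.428, giving L* = 0.253/0.0318 = 7.95.

H* ≈ 55.5, L* ≈ 7.95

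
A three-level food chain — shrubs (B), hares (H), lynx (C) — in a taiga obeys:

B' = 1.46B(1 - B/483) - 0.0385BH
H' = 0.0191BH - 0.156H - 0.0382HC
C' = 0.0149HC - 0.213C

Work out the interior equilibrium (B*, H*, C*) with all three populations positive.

B* ≈ 301, H* ≈ 14.3, C* ≈ 146

From dC/dt = 0: 0.0149H* = 0.213, so H* = 14.3.
From dB/dt = 0: 1.46(1 - B*/483) = 0.0385·14.3, giving B* = 483·(1 - 0.377) = 301.
From dH/dt = 0: 0.0191·301 - 0.156 = 0.0382C*, so C* = 5.59/0.0382 = 146.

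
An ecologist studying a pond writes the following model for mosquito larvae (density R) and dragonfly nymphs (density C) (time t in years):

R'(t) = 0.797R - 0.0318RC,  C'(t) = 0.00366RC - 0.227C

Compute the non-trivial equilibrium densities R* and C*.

Set dC/dt = 0 with C > 0: 0.00366R - 0.227 = 0, so R* = 0.227/0.00366 = 62.
Set dR/dt = 0 with R > 0: 0.797 - 0.0318C = 0, so C* = 0.797/0.0318 = 25.1.

R* ≈ 62, C* ≈ 25.1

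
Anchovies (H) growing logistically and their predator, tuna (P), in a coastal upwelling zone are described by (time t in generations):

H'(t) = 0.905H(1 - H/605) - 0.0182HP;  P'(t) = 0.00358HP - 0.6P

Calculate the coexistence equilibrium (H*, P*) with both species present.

From dP/dt = 0 with P > 0: 0.00358H* = 0.6, so H* = 168.
Substitute into dH/dt = 0: 0.905(1 - 168/605) = 0.0182P*.
The bracket is 0.723, giving P* = 0.654/0.0182 = 36.

H* ≈ 168, P* ≈ 36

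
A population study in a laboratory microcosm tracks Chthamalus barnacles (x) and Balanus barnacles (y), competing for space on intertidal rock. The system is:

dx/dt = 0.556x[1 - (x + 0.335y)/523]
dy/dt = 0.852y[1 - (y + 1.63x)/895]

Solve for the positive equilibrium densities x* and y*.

x* ≈ 492, y* ≈ 93.6

Setting both brackets to zero gives the nullclines x + 0.335y = 523 and 1.63x + y = 895.
Substituting y = 895 - 1.63x into the first: x(1 - 0.335·1.63) = 523 - 0.335·895.
So x* = 223/0.454 = 492, and then y* = 895 - 1.63·492 = 93.6.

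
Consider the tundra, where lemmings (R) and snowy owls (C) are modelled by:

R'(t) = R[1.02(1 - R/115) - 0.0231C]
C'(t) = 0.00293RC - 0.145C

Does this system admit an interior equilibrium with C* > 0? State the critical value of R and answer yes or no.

The predator equation gives dC/dt > 0 only when R > 0.145/0.00293 = 49.5.
Without the predator, R → K = 115. Since 115 > 49.5, the predator can invade and persist.

Threshold R = 49.5; K > 49.5, so yes, the predator persists.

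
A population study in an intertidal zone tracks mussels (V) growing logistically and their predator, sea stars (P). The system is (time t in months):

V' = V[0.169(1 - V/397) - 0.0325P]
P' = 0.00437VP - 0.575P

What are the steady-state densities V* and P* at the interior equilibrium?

V* ≈ 132, P* ≈ 3.48

From dP/dt = 0 with P > 0: 0.00437V* = 0.575, so V* = 132.
Substitute into dV/dt = 0: 0.169(1 - 132/397) = 0.0325P*.
The bracket is 0.669, giving P* = 0.113/0.0325 = 3.48.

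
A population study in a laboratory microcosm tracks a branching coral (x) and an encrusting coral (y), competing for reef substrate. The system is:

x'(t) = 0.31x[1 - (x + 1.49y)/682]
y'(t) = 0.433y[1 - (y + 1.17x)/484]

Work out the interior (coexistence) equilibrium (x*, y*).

Setting both brackets to zero gives the nullclines x + 1.49y = 682 and 1.17x + y = 484.
Substituting y = 484 - 1.17x into the first: x(1 - 1.49·1.17) = 682 - 1.49·484.
So x* = -39.2/-0.743 = 52.7, and then y* = 484 - 1.17·52.7 = 422.

x* ≈ 52.7, y* ≈ 422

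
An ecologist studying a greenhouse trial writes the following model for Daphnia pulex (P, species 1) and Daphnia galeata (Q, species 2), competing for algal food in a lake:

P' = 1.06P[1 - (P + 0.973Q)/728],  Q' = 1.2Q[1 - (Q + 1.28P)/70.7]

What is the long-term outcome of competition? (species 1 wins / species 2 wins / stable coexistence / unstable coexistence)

Compare the nullcline intercepts: K1/α12 = 728/0.973 = 748 > K2 = 70.7; K2/α21 = 70.7/1.28 = 55.2 < K1 = 728.
Since the inequalities point opposite ways, species 1 can invade but species 2 cannot.

species 1 excludes species 2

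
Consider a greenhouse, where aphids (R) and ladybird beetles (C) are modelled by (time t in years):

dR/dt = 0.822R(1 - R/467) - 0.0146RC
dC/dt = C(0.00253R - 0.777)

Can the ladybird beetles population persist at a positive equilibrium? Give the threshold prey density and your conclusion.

The predator equation gives dC/dt > 0 only when R > 0.777/0.00253 = 307.
Without the predator, R → K = 467. Since 467 > 307, the predator can invade and persist.

Threshold R = 307; K > 307, so yes, the predator persists.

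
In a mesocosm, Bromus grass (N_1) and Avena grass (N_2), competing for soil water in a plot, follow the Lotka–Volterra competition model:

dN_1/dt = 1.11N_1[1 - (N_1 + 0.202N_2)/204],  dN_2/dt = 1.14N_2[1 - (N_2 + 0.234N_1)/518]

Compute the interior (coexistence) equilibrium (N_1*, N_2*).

Setting both brackets to zero gives the nullclines N_1 + 0.202N_2 = 204 and 0.234N_1 + N_2 = 518.
Substituting N_2 = 518 - 0.234N_1 into the first: N_1(1 - 0.202·0.234) = 204 - 0.202·518.
So N_1* = 99.4/0.953 = 104, and then N_2* = 518 - 0.234·104 = 494.

N_1* ≈ 104, N_2* ≈ 494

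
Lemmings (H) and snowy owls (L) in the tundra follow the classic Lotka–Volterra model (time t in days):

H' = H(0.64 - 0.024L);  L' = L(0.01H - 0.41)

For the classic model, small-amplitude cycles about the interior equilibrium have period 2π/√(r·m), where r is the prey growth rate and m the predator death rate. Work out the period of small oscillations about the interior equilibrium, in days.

Here r = 0.64 and m = 0.41, so r·m = 0.262.
ω = √0.262 = 0.512 per day, hence T = 2π/ω ≈ 12.3 days.

T ≈ 12.3 days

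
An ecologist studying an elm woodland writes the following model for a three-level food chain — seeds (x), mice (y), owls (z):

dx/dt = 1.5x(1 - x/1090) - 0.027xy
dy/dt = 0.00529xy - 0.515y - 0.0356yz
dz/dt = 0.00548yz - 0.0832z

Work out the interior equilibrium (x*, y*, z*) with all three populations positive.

x* ≈ 792, y* ≈ 15.2, z* ≈ 103

From dz/dt = 0: 0.00548y* = 0.0832, so y* = 15.2.
From dx/dt = 0: 1.5(1 - x*/1090) = 0.027·15.2, giving x* = 1090·(1 - 0.273) = 792.
From dy/dt = 0: 0.00529·792 - 0.515 = 0.0356z*, so z* = 3.68/0.0356 = 103.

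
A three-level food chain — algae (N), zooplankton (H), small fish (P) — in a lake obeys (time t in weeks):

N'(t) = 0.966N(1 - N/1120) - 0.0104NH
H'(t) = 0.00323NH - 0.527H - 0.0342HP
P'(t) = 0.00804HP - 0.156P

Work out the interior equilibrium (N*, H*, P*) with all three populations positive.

From dP/dt = 0: 0.00804H* = 0.156, so H* = 19.4.
From dN/dt = 0: 0.966(1 - N*/1120) = 0.0104·19.4, giving N* = 1120·(1 - 0.209) = 886.
From dH/dt = 0: 0.00323·886 - 0.527 = 0.0342P*, so P* = 2.33/0.0342 = 68.3.

N* ≈ 886, H* ≈ 19.4, P* ≈ 68.3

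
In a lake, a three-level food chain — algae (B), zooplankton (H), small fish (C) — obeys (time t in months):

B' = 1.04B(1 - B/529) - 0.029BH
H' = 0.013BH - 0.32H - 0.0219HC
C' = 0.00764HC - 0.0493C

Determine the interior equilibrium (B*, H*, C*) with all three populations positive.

From dC/dt = 0: 0.00764H* = 0.0493, so H* = 6.45.
From dB/dt = 0: 1.04(1 - B*/529) = 0.029·6.45, giving B* = 529·(1 - 0.18) = 434.
From dH/dt = 0: 0.013·434 - 0.32 = 0.0219C*, so C* = 5.32/0.0219 = 243.

B* ≈ 434, H* ≈ 6.45, C* ≈ 243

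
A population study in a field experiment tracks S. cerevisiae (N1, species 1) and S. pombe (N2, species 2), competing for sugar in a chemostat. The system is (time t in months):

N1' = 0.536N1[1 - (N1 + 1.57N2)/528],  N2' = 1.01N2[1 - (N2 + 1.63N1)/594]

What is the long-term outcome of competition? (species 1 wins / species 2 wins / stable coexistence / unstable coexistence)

unstable coexistence (outcome depends on initial conditions)

Compare the nullcline intercepts: K1/α12 = 528/1.57 = 336 < K2 = 594; K2/α21 = 594/1.63 = 364 < K1 = 528.
Since both are reversed, neither can invade when rare; the interior point is a saddle.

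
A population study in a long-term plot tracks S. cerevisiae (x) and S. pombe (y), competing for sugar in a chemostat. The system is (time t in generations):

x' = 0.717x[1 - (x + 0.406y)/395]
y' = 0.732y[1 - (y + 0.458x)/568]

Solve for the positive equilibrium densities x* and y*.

x* ≈ 202, y* ≈ 476

Setting both brackets to zero gives the nullclines x + 0.406y = 395 and 0.458x + y = 568.
Substituting y = 568 - 0.458x into the first: x(1 - 0.406·0.458) = 395 - 0.406·568.
So x* = 164/0.814 = 202, and then y* = 568 - 0.458·202 = 476.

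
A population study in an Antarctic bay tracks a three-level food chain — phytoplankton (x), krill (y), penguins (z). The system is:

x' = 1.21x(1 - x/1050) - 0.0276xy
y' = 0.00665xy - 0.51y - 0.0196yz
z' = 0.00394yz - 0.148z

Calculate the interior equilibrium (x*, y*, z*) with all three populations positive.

From dz/dt = 0: 0.00394y* = 0.148, so y* = 37.6.
From dx/dt = 0: 1.21(1 - x*/1050) = 0.0276·37.6, giving x* = 1050·(1 - 0.857) = 150.
From dy/dt = 0: 0.00665·150 - 0.51 = 0.0196z*, so z* = 0.49/0.0196 = 25.

x* ≈ 150, y* ≈ 37.6, z* ≈ 25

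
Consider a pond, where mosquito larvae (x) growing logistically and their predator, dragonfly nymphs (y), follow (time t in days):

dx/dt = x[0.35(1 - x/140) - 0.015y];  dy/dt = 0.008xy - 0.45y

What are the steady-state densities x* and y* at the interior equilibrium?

x* ≈ 56.2, y* ≈ 14

From dy/dt = 0 with y > 0: 0.008x* = 0.45, so x* = 56.2.
Substitute into dx/dt = 0: 0.35(1 - 56.2/140) = 0.015y*.
The bracket is 0.598, giving y* = 0.209/0.015 = 14.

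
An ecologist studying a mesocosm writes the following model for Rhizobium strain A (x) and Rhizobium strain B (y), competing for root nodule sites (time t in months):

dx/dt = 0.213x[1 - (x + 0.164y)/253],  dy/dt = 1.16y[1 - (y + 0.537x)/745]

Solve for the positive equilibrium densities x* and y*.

Setting both brackets to zero gives the nullclines x + 0.164y = 253 and 0.537x + y = 745.
Substituting y = 745 - 0.537x into the first: x(1 - 0.164·0.537) = 253 - 0.164·745.
So x* = 131/0.912 = 143, and then y* = 745 - 0.537·143 = 668.

x* ≈ 143, y* ≈ 668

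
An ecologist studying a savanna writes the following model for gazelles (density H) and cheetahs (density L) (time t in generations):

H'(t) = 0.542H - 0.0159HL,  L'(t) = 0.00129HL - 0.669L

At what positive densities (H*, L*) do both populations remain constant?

H* ≈ 519, L* ≈ 34.1

Set dL/dt = 0 with L > 0: 0.00129H - 0.669 = 0, so H* = 0.669/0.00129 = 519.
Set dH/dt = 0 with H > 0: 0.542 - 0.0159L = 0, so L* = 0.542/0.0159 = 34.1.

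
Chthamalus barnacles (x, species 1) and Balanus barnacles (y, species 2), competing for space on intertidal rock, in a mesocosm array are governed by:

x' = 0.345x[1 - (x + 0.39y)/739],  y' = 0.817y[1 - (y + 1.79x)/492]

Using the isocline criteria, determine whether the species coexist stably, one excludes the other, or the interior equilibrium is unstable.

Compare the nullcline intercepts: K1/α12 = 739/0.39 = 1890 > K2 = 492; K2/α21 = 492/1.79 = 275 < K1 = 739.
Since the inequalities point opposite ways, species 1 can invade but species 2 cannot.

species 1 excludes species 2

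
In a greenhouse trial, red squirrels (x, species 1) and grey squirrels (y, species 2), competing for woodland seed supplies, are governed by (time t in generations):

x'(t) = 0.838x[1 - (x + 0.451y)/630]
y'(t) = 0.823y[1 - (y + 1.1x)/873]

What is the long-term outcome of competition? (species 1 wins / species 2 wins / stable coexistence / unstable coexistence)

Compare the nullcline intercepts: K1/α12 = 630/0.451 = 1400 > K2 = 873; K2/α21 = 873/1.1 = 794 > K1 = 630.
Since both inequalities hold, each species can invade when rare, so the interior equilibrium is stable.

stable coexistence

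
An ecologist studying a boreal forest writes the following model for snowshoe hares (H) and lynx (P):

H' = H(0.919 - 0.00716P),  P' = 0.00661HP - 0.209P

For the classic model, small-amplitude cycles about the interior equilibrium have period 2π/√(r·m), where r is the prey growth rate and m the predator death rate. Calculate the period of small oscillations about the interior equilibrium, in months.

T ≈ 14.3 months

Here r = 0.919 and m = 0.209, so r·m = 0.192.
ω = √0.192 = 0.438 per month, hence T = 2π/ω ≈ 14.3 months.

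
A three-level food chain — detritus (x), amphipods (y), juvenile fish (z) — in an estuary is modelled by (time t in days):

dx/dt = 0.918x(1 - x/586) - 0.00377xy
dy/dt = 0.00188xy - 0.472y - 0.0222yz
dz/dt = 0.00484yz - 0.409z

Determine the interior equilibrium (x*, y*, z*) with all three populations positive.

From dz/dt = 0: 0.00484y* = 0.409, so y* = 84.5.
From dx/dt = 0: 0.918(1 - x*/586) = 0.00377·84.5, giving x* = 586·(1 - 0.347) = 383.
From dy/dt = 0: 0.00188·383 - 0.472 = 0.0222z*, so z* = 0.247/0.0222 = 11.1.

x* ≈ 383, y* ≈ 84.5, z* ≈ 11.1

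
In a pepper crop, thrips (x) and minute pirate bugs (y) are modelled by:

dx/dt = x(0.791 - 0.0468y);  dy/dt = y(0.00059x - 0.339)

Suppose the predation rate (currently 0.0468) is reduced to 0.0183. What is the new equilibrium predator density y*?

At the interior fixed point, setting dx/dt = 0 with x > 0 fixes y* = (prey growth rate)/(xy coefficient) — independent of the other coefficients.
With the change, y* = 0.791/0.0183 = 43.2; it rises from 16.9.

y* ≈ 43.2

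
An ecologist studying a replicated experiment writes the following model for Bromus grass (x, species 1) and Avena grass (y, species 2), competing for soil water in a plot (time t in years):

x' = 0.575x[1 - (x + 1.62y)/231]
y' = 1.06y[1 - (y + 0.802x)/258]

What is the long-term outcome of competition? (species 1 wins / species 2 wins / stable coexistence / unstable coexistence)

species 2 excludes species 1

Compare the nullcline intercepts: K1/α12 = 231/1.62 = 143 < K2 = 258; K2/α21 = 258/0.802 = 322 > K1 = 231.
Since the inequalities point opposite ways, species 2 can invade but species 1 cannot.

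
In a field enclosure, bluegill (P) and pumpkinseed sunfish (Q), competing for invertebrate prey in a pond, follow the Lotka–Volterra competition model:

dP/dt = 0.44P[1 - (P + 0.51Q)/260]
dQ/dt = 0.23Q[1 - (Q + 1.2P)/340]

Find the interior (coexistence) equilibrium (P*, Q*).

P* ≈ 223, Q* ≈ 72.2

Setting both brackets to zero gives the nullclines P + 0.51Q = 260 and 1.2P + Q = 340.
Substituting Q = 340 - 1.2P into the first: P(1 - 0.51·1.2) = 260 - 0.51·340.
So P* = 86.6/0.388 = 223, and then Q* = 340 - 1.2·223 = 72.2.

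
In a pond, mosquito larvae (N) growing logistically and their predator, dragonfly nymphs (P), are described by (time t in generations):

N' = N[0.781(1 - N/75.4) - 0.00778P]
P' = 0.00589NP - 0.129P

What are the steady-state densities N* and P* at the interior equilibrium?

From dP/dt = 0 with P > 0: 0.00589N* = 0.129, so N* = 21.9.
Substitute into dN/dt = 0: 0.781(1 - 21.9/75.4) = 0.00778P*.
The bracket is 0.71, giving P* = 0.554/0.00778 = 71.2.

N* ≈ 21.9, P* ≈ 71.2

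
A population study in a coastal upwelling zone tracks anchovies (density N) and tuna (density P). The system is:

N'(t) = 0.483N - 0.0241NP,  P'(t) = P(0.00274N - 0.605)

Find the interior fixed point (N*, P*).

N* ≈ 221, P* ≈ 20

Set dP/dt = 0 with P > 0: 0.00274N - 0.605 = 0, so N* = 0.605/0.00274 = 221.
Set dN/dt = 0 with N > 0: 0.483 - 0.0241P = 0, so P* = 0.483/0.0241 = 20.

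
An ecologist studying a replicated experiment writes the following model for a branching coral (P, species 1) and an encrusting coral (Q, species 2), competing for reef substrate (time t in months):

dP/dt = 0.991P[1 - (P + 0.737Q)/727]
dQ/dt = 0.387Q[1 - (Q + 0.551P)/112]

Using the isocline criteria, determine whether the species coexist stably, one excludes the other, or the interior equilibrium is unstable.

species 1 excludes species 2

Compare the nullcline intercepts: K1/α12 = 727/0.737 = 986 > K2 = 112; K2/α21 = 112/0.551 = 203 < K1 = 727.
Since the inequalities point opposite ways, species 1 can invade but species 2 cannot.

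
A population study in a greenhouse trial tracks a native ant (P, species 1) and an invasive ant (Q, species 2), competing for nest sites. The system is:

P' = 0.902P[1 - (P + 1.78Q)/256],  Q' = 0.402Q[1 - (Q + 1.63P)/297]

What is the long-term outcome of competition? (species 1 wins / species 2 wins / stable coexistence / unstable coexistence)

unstable coexistence (outcome depends on initial conditions)

Compare the nullcline intercepts: K1/α12 = 256/1.78 = 144 < K2 = 297; K2/α21 = 297/1.63 = 182 < K1 = 256.
Since both are reversed, neither can invade when rare; the interior point is a saddle.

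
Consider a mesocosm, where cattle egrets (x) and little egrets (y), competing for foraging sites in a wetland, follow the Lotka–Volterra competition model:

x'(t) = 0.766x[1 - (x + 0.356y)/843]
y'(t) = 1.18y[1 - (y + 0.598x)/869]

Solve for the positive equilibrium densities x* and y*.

x* ≈ 678, y* ≈ 464

Setting both brackets to zero gives the nullclines x + 0.356y = 843 and 0.598x + y = 869.
Substituting y = 869 - 0.598x into the first: x(1 - 0.356·0.598) = 843 - 0.356·869.
So x* = 534/0.787 = 678, and then y* = 869 - 0.598·678 = 464.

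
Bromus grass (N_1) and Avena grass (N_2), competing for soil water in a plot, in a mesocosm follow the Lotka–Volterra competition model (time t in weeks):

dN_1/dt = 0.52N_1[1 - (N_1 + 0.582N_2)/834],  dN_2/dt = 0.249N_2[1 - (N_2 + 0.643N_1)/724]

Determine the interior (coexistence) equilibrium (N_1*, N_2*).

Setting both brackets to zero gives the nullclines N_1 + 0.582N_2 = 834 and 0.643N_1 + N_2 = 724.
Substituting N_2 = 724 - 0.643N_1 into the first: N_1(1 - 0.582·0.643) = 834 - 0.582·724.
So N_1* = 413/0.626 = 659, and then N_2* = 724 - 0.643·659 = 300.

N_1* ≈ 659, N_2* ≈ 300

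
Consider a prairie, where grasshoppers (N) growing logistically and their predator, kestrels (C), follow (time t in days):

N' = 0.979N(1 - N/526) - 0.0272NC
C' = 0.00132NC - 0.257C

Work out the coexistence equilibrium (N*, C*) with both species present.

N* ≈ 195, C* ≈ 22.7

From dC/dt = 0 with C > 0: 0.00132N* = 0.257, so N* = 195.
Substitute into dN/dt = 0: 0.979(1 - 195/526) = 0.0272C*.
The bracket is 0.63, giving C* = 0.617/0.0272 = 22.7.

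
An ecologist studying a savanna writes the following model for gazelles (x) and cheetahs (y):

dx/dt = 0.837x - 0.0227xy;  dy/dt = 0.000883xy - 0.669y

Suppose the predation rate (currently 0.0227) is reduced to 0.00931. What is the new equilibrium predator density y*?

y* ≈ 89.9

At the interior fixed point, setting dx/dt = 0 with x > 0 fixes y* = (prey growth rate)/(xy coefficient) — independent of the other coefficients.
With the change, y* = 0.837/0.00931 = 89.9; it rises from 36.9.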